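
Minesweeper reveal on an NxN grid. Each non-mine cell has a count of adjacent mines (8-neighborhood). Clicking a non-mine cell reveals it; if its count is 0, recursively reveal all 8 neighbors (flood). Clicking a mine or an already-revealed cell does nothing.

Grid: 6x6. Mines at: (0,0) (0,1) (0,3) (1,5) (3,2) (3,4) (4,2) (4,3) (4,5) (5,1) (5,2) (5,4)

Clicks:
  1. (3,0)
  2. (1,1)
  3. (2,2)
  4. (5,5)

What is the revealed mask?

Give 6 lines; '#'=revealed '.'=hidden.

Answer: ......
##....
###...
##....
##....
.....#

Derivation:
Click 1 (3,0) count=0: revealed 8 new [(1,0) (1,1) (2,0) (2,1) (3,0) (3,1) (4,0) (4,1)] -> total=8
Click 2 (1,1) count=2: revealed 0 new [(none)] -> total=8
Click 3 (2,2) count=1: revealed 1 new [(2,2)] -> total=9
Click 4 (5,5) count=2: revealed 1 new [(5,5)] -> total=10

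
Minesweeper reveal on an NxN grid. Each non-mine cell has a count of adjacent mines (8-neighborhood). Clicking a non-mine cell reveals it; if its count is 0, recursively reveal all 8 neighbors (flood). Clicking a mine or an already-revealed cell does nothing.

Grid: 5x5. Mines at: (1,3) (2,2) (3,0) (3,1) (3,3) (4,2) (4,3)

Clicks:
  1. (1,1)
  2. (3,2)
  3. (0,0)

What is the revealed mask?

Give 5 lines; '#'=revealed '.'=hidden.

Answer: ###..
###..
##...
..#..
.....

Derivation:
Click 1 (1,1) count=1: revealed 1 new [(1,1)] -> total=1
Click 2 (3,2) count=5: revealed 1 new [(3,2)] -> total=2
Click 3 (0,0) count=0: revealed 7 new [(0,0) (0,1) (0,2) (1,0) (1,2) (2,0) (2,1)] -> total=9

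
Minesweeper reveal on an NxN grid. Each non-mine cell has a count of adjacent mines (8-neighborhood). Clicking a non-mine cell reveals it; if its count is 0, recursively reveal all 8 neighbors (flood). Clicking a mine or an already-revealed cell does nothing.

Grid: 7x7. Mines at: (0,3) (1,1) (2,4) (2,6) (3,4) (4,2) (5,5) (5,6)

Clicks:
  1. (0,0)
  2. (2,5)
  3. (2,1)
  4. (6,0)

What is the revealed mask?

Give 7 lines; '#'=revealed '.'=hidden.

Answer: #......
.......
##...#.
##.....
##.....
#####..
#####..

Derivation:
Click 1 (0,0) count=1: revealed 1 new [(0,0)] -> total=1
Click 2 (2,5) count=3: revealed 1 new [(2,5)] -> total=2
Click 3 (2,1) count=1: revealed 1 new [(2,1)] -> total=3
Click 4 (6,0) count=0: revealed 15 new [(2,0) (3,0) (3,1) (4,0) (4,1) (5,0) (5,1) (5,2) (5,3) (5,4) (6,0) (6,1) (6,2) (6,3) (6,4)] -> total=18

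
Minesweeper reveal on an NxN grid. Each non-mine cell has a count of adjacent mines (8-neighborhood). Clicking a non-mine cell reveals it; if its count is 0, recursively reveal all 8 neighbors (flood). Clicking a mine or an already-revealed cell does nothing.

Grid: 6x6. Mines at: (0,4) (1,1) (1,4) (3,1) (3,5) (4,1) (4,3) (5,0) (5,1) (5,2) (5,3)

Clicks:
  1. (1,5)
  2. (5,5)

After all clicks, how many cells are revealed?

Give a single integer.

Answer: 5

Derivation:
Click 1 (1,5) count=2: revealed 1 new [(1,5)] -> total=1
Click 2 (5,5) count=0: revealed 4 new [(4,4) (4,5) (5,4) (5,5)] -> total=5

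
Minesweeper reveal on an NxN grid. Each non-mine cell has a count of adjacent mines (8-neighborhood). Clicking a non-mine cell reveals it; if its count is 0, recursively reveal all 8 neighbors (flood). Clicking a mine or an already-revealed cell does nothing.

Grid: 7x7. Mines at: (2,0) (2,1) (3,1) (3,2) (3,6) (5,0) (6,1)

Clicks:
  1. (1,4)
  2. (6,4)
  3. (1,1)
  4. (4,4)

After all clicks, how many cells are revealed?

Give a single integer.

Answer: 37

Derivation:
Click 1 (1,4) count=0: revealed 37 new [(0,0) (0,1) (0,2) (0,3) (0,4) (0,5) (0,6) (1,0) (1,1) (1,2) (1,3) (1,4) (1,5) (1,6) (2,2) (2,3) (2,4) (2,5) (2,6) (3,3) (3,4) (3,5) (4,2) (4,3) (4,4) (4,5) (4,6) (5,2) (5,3) (5,4) (5,5) (5,6) (6,2) (6,3) (6,4) (6,5) (6,6)] -> total=37
Click 2 (6,4) count=0: revealed 0 new [(none)] -> total=37
Click 3 (1,1) count=2: revealed 0 new [(none)] -> total=37
Click 4 (4,4) count=0: revealed 0 new [(none)] -> total=37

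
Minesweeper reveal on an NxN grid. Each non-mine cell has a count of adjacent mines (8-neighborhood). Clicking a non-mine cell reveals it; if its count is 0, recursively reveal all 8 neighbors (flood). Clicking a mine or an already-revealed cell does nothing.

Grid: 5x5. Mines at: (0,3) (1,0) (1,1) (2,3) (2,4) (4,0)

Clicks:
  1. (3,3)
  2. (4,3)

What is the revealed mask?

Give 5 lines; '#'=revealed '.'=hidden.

Click 1 (3,3) count=2: revealed 1 new [(3,3)] -> total=1
Click 2 (4,3) count=0: revealed 7 new [(3,1) (3,2) (3,4) (4,1) (4,2) (4,3) (4,4)] -> total=8

Answer: .....
.....
.....
.####
.####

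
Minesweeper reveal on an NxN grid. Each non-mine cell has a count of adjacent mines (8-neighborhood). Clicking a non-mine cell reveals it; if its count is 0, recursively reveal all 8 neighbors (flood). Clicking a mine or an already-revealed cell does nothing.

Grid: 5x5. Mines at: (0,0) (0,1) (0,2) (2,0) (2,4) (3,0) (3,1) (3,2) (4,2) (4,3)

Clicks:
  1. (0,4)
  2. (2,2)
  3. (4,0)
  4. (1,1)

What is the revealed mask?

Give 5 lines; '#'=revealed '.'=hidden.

Click 1 (0,4) count=0: revealed 4 new [(0,3) (0,4) (1,3) (1,4)] -> total=4
Click 2 (2,2) count=2: revealed 1 new [(2,2)] -> total=5
Click 3 (4,0) count=2: revealed 1 new [(4,0)] -> total=6
Click 4 (1,1) count=4: revealed 1 new [(1,1)] -> total=7

Answer: ...##
.#.##
..#..
.....
#....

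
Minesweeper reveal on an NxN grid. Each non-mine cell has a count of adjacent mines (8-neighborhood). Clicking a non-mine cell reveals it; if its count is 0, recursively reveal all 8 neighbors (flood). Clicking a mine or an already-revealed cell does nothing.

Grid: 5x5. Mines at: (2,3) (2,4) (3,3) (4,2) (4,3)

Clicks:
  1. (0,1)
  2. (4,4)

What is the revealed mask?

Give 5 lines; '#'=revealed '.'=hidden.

Click 1 (0,1) count=0: revealed 18 new [(0,0) (0,1) (0,2) (0,3) (0,4) (1,0) (1,1) (1,2) (1,3) (1,4) (2,0) (2,1) (2,2) (3,0) (3,1) (3,2) (4,0) (4,1)] -> total=18
Click 2 (4,4) count=2: revealed 1 new [(4,4)] -> total=19

Answer: #####
#####
###..
###..
##..#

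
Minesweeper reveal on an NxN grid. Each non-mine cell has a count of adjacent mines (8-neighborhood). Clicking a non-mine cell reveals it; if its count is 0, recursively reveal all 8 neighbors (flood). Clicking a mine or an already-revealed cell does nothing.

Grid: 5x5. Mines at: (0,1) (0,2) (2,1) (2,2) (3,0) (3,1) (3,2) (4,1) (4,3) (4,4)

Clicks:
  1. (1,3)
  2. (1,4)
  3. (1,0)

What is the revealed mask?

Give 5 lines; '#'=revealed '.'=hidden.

Click 1 (1,3) count=2: revealed 1 new [(1,3)] -> total=1
Click 2 (1,4) count=0: revealed 7 new [(0,3) (0,4) (1,4) (2,3) (2,4) (3,3) (3,4)] -> total=8
Click 3 (1,0) count=2: revealed 1 new [(1,0)] -> total=9

Answer: ...##
#..##
...##
...##
.....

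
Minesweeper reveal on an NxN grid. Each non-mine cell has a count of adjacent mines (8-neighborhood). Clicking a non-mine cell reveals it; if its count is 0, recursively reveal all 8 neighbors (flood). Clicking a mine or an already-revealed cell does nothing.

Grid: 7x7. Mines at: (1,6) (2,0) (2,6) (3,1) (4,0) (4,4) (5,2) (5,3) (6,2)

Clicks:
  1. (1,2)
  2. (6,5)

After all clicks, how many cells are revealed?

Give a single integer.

Answer: 30

Derivation:
Click 1 (1,2) count=0: revealed 21 new [(0,0) (0,1) (0,2) (0,3) (0,4) (0,5) (1,0) (1,1) (1,2) (1,3) (1,4) (1,5) (2,1) (2,2) (2,3) (2,4) (2,5) (3,2) (3,3) (3,4) (3,5)] -> total=21
Click 2 (6,5) count=0: revealed 9 new [(3,6) (4,5) (4,6) (5,4) (5,5) (5,6) (6,4) (6,5) (6,6)] -> total=30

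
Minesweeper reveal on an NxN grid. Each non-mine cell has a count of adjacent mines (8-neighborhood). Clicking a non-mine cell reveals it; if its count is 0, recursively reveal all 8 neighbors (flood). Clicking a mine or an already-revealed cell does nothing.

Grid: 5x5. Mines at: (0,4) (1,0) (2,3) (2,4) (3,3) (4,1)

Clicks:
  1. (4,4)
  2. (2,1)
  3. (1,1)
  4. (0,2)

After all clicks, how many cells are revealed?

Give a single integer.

Click 1 (4,4) count=1: revealed 1 new [(4,4)] -> total=1
Click 2 (2,1) count=1: revealed 1 new [(2,1)] -> total=2
Click 3 (1,1) count=1: revealed 1 new [(1,1)] -> total=3
Click 4 (0,2) count=0: revealed 5 new [(0,1) (0,2) (0,3) (1,2) (1,3)] -> total=8

Answer: 8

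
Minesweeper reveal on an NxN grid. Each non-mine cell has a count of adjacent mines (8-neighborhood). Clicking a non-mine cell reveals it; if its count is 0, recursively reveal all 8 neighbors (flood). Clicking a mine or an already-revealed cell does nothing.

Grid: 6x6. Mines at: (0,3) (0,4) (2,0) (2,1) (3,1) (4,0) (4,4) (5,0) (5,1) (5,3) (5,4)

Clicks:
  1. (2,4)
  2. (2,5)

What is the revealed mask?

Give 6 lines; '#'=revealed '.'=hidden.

Click 1 (2,4) count=0: revealed 12 new [(1,2) (1,3) (1,4) (1,5) (2,2) (2,3) (2,4) (2,5) (3,2) (3,3) (3,4) (3,5)] -> total=12
Click 2 (2,5) count=0: revealed 0 new [(none)] -> total=12

Answer: ......
..####
..####
..####
......
......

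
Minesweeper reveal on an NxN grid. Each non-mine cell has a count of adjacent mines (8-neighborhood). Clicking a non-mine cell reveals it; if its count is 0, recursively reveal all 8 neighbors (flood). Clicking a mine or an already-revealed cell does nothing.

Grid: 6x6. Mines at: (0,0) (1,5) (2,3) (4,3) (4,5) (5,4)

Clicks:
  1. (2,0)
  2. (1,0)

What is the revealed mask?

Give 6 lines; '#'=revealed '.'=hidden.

Answer: ......
###...
###...
###...
###...
###...

Derivation:
Click 1 (2,0) count=0: revealed 15 new [(1,0) (1,1) (1,2) (2,0) (2,1) (2,2) (3,0) (3,1) (3,2) (4,0) (4,1) (4,2) (5,0) (5,1) (5,2)] -> total=15
Click 2 (1,0) count=1: revealed 0 new [(none)] -> total=15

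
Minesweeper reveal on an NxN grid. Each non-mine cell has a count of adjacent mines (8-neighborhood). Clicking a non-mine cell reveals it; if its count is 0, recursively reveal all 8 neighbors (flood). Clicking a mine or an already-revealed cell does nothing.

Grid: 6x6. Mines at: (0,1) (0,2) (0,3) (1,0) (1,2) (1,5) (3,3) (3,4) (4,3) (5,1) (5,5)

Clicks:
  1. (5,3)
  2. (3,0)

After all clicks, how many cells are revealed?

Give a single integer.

Click 1 (5,3) count=1: revealed 1 new [(5,3)] -> total=1
Click 2 (3,0) count=0: revealed 9 new [(2,0) (2,1) (2,2) (3,0) (3,1) (3,2) (4,0) (4,1) (4,2)] -> total=10

Answer: 10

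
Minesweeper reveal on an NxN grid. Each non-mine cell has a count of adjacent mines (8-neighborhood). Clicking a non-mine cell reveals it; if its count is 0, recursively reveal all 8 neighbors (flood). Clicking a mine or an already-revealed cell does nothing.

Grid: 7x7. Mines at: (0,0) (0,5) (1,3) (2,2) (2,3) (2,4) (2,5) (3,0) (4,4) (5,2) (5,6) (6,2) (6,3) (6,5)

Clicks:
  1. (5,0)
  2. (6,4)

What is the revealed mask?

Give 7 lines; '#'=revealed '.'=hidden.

Answer: .......
.......
.......
.......
##.....
##.....
##..#..

Derivation:
Click 1 (5,0) count=0: revealed 6 new [(4,0) (4,1) (5,0) (5,1) (6,0) (6,1)] -> total=6
Click 2 (6,4) count=2: revealed 1 new [(6,4)] -> total=7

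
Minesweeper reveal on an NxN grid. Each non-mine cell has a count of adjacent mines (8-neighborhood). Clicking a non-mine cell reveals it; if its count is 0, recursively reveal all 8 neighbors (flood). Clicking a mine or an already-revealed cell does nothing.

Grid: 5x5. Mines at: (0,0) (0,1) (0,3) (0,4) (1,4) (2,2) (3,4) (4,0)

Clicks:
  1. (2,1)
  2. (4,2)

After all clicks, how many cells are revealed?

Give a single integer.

Click 1 (2,1) count=1: revealed 1 new [(2,1)] -> total=1
Click 2 (4,2) count=0: revealed 6 new [(3,1) (3,2) (3,3) (4,1) (4,2) (4,3)] -> total=7

Answer: 7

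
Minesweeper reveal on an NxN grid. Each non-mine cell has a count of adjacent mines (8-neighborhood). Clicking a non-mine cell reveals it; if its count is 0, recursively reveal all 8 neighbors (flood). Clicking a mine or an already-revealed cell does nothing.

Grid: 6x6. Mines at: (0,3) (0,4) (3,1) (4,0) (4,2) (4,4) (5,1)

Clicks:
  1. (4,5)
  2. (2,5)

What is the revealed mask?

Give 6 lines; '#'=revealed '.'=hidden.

Answer: ......
..####
..####
..####
.....#
......

Derivation:
Click 1 (4,5) count=1: revealed 1 new [(4,5)] -> total=1
Click 2 (2,5) count=0: revealed 12 new [(1,2) (1,3) (1,4) (1,5) (2,2) (2,3) (2,4) (2,5) (3,2) (3,3) (3,4) (3,5)] -> total=13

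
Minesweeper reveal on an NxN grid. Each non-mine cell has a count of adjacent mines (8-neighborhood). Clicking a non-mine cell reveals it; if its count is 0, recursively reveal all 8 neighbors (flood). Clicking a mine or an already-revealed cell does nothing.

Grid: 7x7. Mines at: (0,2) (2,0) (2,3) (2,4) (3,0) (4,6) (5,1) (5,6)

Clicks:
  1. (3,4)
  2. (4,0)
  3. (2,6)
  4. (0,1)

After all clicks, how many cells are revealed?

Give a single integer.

Click 1 (3,4) count=2: revealed 1 new [(3,4)] -> total=1
Click 2 (4,0) count=2: revealed 1 new [(4,0)] -> total=2
Click 3 (2,6) count=0: revealed 12 new [(0,3) (0,4) (0,5) (0,6) (1,3) (1,4) (1,5) (1,6) (2,5) (2,6) (3,5) (3,6)] -> total=14
Click 4 (0,1) count=1: revealed 1 new [(0,1)] -> total=15

Answer: 15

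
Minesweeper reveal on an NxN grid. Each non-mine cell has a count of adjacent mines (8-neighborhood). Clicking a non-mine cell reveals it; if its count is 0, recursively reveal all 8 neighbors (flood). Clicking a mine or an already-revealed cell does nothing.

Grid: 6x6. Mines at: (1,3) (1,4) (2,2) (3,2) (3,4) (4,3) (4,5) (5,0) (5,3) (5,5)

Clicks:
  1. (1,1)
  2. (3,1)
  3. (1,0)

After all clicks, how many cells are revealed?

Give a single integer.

Answer: 12

Derivation:
Click 1 (1,1) count=1: revealed 1 new [(1,1)] -> total=1
Click 2 (3,1) count=2: revealed 1 new [(3,1)] -> total=2
Click 3 (1,0) count=0: revealed 10 new [(0,0) (0,1) (0,2) (1,0) (1,2) (2,0) (2,1) (3,0) (4,0) (4,1)] -> total=12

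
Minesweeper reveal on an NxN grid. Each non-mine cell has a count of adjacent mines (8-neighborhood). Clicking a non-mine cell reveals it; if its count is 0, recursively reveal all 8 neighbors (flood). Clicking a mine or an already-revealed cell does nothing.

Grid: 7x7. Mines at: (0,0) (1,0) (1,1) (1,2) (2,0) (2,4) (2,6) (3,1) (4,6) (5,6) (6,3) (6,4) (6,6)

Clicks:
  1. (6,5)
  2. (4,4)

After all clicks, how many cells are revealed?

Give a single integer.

Click 1 (6,5) count=3: revealed 1 new [(6,5)] -> total=1
Click 2 (4,4) count=0: revealed 12 new [(3,2) (3,3) (3,4) (3,5) (4,2) (4,3) (4,4) (4,5) (5,2) (5,3) (5,4) (5,5)] -> total=13

Answer: 13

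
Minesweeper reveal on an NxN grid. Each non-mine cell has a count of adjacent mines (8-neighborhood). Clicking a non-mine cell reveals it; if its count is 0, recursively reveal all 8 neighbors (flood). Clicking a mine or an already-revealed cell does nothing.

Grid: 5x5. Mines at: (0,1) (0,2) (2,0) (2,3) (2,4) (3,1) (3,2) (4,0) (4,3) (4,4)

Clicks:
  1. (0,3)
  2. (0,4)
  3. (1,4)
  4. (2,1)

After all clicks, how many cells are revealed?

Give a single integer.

Answer: 5

Derivation:
Click 1 (0,3) count=1: revealed 1 new [(0,3)] -> total=1
Click 2 (0,4) count=0: revealed 3 new [(0,4) (1,3) (1,4)] -> total=4
Click 3 (1,4) count=2: revealed 0 new [(none)] -> total=4
Click 4 (2,1) count=3: revealed 1 new [(2,1)] -> total=5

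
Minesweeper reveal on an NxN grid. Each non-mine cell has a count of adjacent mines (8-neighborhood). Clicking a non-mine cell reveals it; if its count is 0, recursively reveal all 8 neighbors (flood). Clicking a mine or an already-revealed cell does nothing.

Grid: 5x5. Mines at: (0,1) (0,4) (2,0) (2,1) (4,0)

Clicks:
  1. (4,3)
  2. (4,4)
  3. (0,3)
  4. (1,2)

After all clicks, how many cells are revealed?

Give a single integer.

Answer: 15

Derivation:
Click 1 (4,3) count=0: revealed 14 new [(1,2) (1,3) (1,4) (2,2) (2,3) (2,4) (3,1) (3,2) (3,3) (3,4) (4,1) (4,2) (4,3) (4,4)] -> total=14
Click 2 (4,4) count=0: revealed 0 new [(none)] -> total=14
Click 3 (0,3) count=1: revealed 1 new [(0,3)] -> total=15
Click 4 (1,2) count=2: revealed 0 new [(none)] -> total=15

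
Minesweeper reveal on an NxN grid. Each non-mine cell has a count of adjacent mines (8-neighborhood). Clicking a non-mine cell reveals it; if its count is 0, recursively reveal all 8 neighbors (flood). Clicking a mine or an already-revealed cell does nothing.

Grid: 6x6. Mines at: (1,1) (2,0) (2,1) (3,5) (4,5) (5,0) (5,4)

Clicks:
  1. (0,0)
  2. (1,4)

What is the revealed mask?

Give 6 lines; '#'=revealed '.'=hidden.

Click 1 (0,0) count=1: revealed 1 new [(0,0)] -> total=1
Click 2 (1,4) count=0: revealed 23 new [(0,2) (0,3) (0,4) (0,5) (1,2) (1,3) (1,4) (1,5) (2,2) (2,3) (2,4) (2,5) (3,1) (3,2) (3,3) (3,4) (4,1) (4,2) (4,3) (4,4) (5,1) (5,2) (5,3)] -> total=24

Answer: #.####
..####
..####
.####.
.####.
.###..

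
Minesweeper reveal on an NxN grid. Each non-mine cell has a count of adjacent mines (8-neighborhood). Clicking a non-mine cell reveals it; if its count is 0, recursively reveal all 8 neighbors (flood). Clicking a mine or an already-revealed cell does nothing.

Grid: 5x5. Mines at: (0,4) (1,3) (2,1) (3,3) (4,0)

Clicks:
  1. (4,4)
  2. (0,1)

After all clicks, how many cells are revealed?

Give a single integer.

Answer: 7

Derivation:
Click 1 (4,4) count=1: revealed 1 new [(4,4)] -> total=1
Click 2 (0,1) count=0: revealed 6 new [(0,0) (0,1) (0,2) (1,0) (1,1) (1,2)] -> total=7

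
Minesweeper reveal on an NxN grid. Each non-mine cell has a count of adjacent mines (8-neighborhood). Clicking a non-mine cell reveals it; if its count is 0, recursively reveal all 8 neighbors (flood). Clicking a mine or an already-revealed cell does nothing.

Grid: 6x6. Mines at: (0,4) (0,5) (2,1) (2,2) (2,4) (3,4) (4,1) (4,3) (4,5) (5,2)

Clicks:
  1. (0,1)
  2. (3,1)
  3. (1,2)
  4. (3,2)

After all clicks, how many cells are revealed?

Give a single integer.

Click 1 (0,1) count=0: revealed 8 new [(0,0) (0,1) (0,2) (0,3) (1,0) (1,1) (1,2) (1,3)] -> total=8
Click 2 (3,1) count=3: revealed 1 new [(3,1)] -> total=9
Click 3 (1,2) count=2: revealed 0 new [(none)] -> total=9
Click 4 (3,2) count=4: revealed 1 new [(3,2)] -> total=10

Answer: 10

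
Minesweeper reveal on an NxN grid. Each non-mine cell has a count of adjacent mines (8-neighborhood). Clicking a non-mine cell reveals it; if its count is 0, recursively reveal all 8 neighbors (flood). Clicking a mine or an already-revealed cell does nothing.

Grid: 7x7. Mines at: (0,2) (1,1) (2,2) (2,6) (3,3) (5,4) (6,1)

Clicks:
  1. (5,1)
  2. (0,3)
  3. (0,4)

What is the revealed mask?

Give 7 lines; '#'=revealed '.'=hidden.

Answer: ...####
...####
...###.
.......
.......
.#.....
.......

Derivation:
Click 1 (5,1) count=1: revealed 1 new [(5,1)] -> total=1
Click 2 (0,3) count=1: revealed 1 new [(0,3)] -> total=2
Click 3 (0,4) count=0: revealed 10 new [(0,4) (0,5) (0,6) (1,3) (1,4) (1,5) (1,6) (2,3) (2,4) (2,5)] -> total=12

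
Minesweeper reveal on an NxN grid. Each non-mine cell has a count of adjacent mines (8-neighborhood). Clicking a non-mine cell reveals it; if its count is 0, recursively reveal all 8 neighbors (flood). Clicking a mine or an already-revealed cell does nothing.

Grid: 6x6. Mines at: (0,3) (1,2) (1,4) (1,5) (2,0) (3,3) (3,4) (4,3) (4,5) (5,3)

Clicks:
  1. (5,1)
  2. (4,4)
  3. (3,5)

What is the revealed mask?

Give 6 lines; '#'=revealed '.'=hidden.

Answer: ......
......
......
###..#
###.#.
###...

Derivation:
Click 1 (5,1) count=0: revealed 9 new [(3,0) (3,1) (3,2) (4,0) (4,1) (4,2) (5,0) (5,1) (5,2)] -> total=9
Click 2 (4,4) count=5: revealed 1 new [(4,4)] -> total=10
Click 3 (3,5) count=2: revealed 1 new [(3,5)] -> total=11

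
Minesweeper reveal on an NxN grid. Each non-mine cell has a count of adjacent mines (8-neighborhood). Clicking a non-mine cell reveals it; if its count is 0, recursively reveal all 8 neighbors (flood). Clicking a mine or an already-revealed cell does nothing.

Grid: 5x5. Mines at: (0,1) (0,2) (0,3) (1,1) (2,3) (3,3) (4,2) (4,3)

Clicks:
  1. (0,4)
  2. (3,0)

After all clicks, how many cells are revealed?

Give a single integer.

Click 1 (0,4) count=1: revealed 1 new [(0,4)] -> total=1
Click 2 (3,0) count=0: revealed 6 new [(2,0) (2,1) (3,0) (3,1) (4,0) (4,1)] -> total=7

Answer: 7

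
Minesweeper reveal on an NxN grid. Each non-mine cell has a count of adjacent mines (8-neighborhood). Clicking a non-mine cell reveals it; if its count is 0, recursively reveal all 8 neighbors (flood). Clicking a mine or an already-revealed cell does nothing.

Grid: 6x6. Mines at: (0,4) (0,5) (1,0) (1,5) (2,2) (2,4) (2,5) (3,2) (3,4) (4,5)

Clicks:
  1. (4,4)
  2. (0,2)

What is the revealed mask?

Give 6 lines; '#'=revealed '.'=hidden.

Answer: .###..
.###..
......
......
....#.
......

Derivation:
Click 1 (4,4) count=2: revealed 1 new [(4,4)] -> total=1
Click 2 (0,2) count=0: revealed 6 new [(0,1) (0,2) (0,3) (1,1) (1,2) (1,3)] -> total=7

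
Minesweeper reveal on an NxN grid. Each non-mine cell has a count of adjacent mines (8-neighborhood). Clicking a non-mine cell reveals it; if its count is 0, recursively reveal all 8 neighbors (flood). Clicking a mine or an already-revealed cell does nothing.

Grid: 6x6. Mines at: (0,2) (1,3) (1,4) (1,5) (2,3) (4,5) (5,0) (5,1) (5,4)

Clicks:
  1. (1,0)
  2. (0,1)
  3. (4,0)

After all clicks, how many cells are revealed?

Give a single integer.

Click 1 (1,0) count=0: revealed 14 new [(0,0) (0,1) (1,0) (1,1) (1,2) (2,0) (2,1) (2,2) (3,0) (3,1) (3,2) (4,0) (4,1) (4,2)] -> total=14
Click 2 (0,1) count=1: revealed 0 new [(none)] -> total=14
Click 3 (4,0) count=2: revealed 0 new [(none)] -> total=14

Answer: 14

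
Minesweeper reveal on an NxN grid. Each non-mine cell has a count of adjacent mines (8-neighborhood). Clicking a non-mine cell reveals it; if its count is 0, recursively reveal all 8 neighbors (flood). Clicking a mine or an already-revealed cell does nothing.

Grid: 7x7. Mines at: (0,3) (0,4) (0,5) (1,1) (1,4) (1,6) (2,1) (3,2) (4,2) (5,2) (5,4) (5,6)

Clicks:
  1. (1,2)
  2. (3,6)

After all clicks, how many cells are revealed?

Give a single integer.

Click 1 (1,2) count=3: revealed 1 new [(1,2)] -> total=1
Click 2 (3,6) count=0: revealed 12 new [(2,3) (2,4) (2,5) (2,6) (3,3) (3,4) (3,5) (3,6) (4,3) (4,4) (4,5) (4,6)] -> total=13

Answer: 13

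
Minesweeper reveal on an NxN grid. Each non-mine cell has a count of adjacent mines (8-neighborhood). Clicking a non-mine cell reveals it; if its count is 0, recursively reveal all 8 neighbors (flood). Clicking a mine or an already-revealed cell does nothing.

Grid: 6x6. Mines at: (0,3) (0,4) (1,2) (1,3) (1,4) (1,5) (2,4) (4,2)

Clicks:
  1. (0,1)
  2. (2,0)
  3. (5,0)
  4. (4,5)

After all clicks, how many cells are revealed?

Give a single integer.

Answer: 21

Derivation:
Click 1 (0,1) count=1: revealed 1 new [(0,1)] -> total=1
Click 2 (2,0) count=0: revealed 11 new [(0,0) (1,0) (1,1) (2,0) (2,1) (3,0) (3,1) (4,0) (4,1) (5,0) (5,1)] -> total=12
Click 3 (5,0) count=0: revealed 0 new [(none)] -> total=12
Click 4 (4,5) count=0: revealed 9 new [(3,3) (3,4) (3,5) (4,3) (4,4) (4,5) (5,3) (5,4) (5,5)] -> total=21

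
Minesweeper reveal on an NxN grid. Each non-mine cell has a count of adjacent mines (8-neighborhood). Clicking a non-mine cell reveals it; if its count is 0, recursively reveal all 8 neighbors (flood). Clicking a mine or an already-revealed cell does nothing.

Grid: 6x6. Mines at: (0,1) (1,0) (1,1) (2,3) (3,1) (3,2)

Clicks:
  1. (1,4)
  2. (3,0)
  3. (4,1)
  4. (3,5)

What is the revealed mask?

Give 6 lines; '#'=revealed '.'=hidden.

Answer: ..####
..####
....##
#..###
######
######

Derivation:
Click 1 (1,4) count=1: revealed 1 new [(1,4)] -> total=1
Click 2 (3,0) count=1: revealed 1 new [(3,0)] -> total=2
Click 3 (4,1) count=2: revealed 1 new [(4,1)] -> total=3
Click 4 (3,5) count=0: revealed 23 new [(0,2) (0,3) (0,4) (0,5) (1,2) (1,3) (1,5) (2,4) (2,5) (3,3) (3,4) (3,5) (4,0) (4,2) (4,3) (4,4) (4,5) (5,0) (5,1) (5,2) (5,3) (5,4) (5,5)] -> total=26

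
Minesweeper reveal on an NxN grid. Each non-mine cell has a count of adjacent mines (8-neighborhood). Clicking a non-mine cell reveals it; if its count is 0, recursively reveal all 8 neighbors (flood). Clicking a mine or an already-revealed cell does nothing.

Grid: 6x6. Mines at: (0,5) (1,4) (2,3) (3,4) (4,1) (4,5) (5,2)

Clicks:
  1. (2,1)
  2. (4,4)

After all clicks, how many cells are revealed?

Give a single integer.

Answer: 15

Derivation:
Click 1 (2,1) count=0: revealed 14 new [(0,0) (0,1) (0,2) (0,3) (1,0) (1,1) (1,2) (1,3) (2,0) (2,1) (2,2) (3,0) (3,1) (3,2)] -> total=14
Click 2 (4,4) count=2: revealed 1 new [(4,4)] -> total=15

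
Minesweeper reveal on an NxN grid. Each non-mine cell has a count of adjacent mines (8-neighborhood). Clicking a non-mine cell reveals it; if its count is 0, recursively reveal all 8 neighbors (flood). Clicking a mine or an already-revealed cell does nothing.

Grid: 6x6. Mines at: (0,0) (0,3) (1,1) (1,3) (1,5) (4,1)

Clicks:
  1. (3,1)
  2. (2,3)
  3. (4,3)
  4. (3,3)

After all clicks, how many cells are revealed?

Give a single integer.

Answer: 17

Derivation:
Click 1 (3,1) count=1: revealed 1 new [(3,1)] -> total=1
Click 2 (2,3) count=1: revealed 1 new [(2,3)] -> total=2
Click 3 (4,3) count=0: revealed 15 new [(2,2) (2,4) (2,5) (3,2) (3,3) (3,4) (3,5) (4,2) (4,3) (4,4) (4,5) (5,2) (5,3) (5,4) (5,5)] -> total=17
Click 4 (3,3) count=0: revealed 0 new [(none)] -> total=17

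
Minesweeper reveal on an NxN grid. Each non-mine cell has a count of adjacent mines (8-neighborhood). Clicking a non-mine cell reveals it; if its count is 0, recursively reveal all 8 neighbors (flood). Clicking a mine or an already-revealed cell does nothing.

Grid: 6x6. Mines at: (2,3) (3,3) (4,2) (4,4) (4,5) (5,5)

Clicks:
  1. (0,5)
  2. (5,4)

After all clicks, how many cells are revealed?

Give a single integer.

Click 1 (0,5) count=0: revealed 26 new [(0,0) (0,1) (0,2) (0,3) (0,4) (0,5) (1,0) (1,1) (1,2) (1,3) (1,4) (1,5) (2,0) (2,1) (2,2) (2,4) (2,5) (3,0) (3,1) (3,2) (3,4) (3,5) (4,0) (4,1) (5,0) (5,1)] -> total=26
Click 2 (5,4) count=3: revealed 1 new [(5,4)] -> total=27

Answer: 27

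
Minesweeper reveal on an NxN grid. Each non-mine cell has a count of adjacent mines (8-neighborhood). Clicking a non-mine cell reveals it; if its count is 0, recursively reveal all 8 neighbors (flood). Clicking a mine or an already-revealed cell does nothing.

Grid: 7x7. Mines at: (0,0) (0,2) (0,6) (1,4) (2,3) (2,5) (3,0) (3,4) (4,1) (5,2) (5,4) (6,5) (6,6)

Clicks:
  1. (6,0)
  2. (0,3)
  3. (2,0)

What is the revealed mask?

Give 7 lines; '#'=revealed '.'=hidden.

Click 1 (6,0) count=0: revealed 4 new [(5,0) (5,1) (6,0) (6,1)] -> total=4
Click 2 (0,3) count=2: revealed 1 new [(0,3)] -> total=5
Click 3 (2,0) count=1: revealed 1 new [(2,0)] -> total=6

Answer: ...#...
.......
#......
.......
.......
##.....
##.....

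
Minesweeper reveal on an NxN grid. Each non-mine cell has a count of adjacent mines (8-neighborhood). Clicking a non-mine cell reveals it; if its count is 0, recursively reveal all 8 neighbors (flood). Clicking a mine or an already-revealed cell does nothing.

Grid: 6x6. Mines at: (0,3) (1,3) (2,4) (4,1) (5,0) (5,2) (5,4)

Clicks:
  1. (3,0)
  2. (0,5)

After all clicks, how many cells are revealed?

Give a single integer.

Click 1 (3,0) count=1: revealed 1 new [(3,0)] -> total=1
Click 2 (0,5) count=0: revealed 4 new [(0,4) (0,5) (1,4) (1,5)] -> total=5

Answer: 5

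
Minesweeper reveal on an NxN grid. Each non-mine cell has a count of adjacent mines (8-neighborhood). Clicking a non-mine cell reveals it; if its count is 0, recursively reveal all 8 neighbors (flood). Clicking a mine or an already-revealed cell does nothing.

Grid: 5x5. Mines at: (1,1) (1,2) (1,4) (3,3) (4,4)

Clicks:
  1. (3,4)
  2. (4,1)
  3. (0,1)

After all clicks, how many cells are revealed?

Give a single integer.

Answer: 11

Derivation:
Click 1 (3,4) count=2: revealed 1 new [(3,4)] -> total=1
Click 2 (4,1) count=0: revealed 9 new [(2,0) (2,1) (2,2) (3,0) (3,1) (3,2) (4,0) (4,1) (4,2)] -> total=10
Click 3 (0,1) count=2: revealed 1 new [(0,1)] -> total=11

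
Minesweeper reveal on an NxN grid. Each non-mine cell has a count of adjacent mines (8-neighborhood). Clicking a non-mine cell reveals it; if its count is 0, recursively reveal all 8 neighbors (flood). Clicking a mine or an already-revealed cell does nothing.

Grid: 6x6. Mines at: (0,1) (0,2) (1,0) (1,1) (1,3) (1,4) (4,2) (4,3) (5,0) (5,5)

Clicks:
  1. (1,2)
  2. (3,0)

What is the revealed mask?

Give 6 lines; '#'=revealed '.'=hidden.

Answer: ......
..#...
##....
##....
##....
......

Derivation:
Click 1 (1,2) count=4: revealed 1 new [(1,2)] -> total=1
Click 2 (3,0) count=0: revealed 6 new [(2,0) (2,1) (3,0) (3,1) (4,0) (4,1)] -> total=7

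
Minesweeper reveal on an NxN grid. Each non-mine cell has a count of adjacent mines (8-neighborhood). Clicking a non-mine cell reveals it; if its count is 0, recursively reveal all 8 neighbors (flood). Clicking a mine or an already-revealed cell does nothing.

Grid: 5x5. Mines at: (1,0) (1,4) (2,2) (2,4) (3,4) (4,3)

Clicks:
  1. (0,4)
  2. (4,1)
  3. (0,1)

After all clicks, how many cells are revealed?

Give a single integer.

Click 1 (0,4) count=1: revealed 1 new [(0,4)] -> total=1
Click 2 (4,1) count=0: revealed 8 new [(2,0) (2,1) (3,0) (3,1) (3,2) (4,0) (4,1) (4,2)] -> total=9
Click 3 (0,1) count=1: revealed 1 new [(0,1)] -> total=10

Answer: 10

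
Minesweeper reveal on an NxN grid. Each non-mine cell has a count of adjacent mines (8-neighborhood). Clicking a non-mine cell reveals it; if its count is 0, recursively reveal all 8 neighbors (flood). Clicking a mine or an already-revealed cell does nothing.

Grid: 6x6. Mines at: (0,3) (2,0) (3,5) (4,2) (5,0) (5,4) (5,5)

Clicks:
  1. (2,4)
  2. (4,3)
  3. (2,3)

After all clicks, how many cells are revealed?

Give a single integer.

Answer: 13

Derivation:
Click 1 (2,4) count=1: revealed 1 new [(2,4)] -> total=1
Click 2 (4,3) count=2: revealed 1 new [(4,3)] -> total=2
Click 3 (2,3) count=0: revealed 11 new [(1,1) (1,2) (1,3) (1,4) (2,1) (2,2) (2,3) (3,1) (3,2) (3,3) (3,4)] -> total=13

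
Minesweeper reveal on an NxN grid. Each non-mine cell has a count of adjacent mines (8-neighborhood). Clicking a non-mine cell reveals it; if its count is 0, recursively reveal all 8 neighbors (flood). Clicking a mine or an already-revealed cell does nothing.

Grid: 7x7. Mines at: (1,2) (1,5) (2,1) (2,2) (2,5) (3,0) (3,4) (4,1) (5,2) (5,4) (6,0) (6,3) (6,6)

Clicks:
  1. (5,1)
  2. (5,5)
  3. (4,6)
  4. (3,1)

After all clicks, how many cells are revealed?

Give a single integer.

Answer: 8

Derivation:
Click 1 (5,1) count=3: revealed 1 new [(5,1)] -> total=1
Click 2 (5,5) count=2: revealed 1 new [(5,5)] -> total=2
Click 3 (4,6) count=0: revealed 5 new [(3,5) (3,6) (4,5) (4,6) (5,6)] -> total=7
Click 4 (3,1) count=4: revealed 1 new [(3,1)] -> total=8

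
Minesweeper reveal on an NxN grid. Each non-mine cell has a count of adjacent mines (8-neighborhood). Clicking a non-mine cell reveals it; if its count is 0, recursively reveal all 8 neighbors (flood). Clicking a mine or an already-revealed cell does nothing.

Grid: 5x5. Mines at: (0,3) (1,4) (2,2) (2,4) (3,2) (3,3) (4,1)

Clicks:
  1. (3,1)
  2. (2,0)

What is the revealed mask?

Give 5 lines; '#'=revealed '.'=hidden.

Click 1 (3,1) count=3: revealed 1 new [(3,1)] -> total=1
Click 2 (2,0) count=0: revealed 9 new [(0,0) (0,1) (0,2) (1,0) (1,1) (1,2) (2,0) (2,1) (3,0)] -> total=10

Answer: ###..
###..
##...
##...
.....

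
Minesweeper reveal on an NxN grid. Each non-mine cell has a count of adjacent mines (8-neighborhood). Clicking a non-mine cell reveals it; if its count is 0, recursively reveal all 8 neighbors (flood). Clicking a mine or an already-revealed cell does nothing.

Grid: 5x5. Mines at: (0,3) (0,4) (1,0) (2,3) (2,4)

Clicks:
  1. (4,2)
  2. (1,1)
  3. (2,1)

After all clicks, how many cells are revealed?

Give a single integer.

Click 1 (4,2) count=0: revealed 13 new [(2,0) (2,1) (2,2) (3,0) (3,1) (3,2) (3,3) (3,4) (4,0) (4,1) (4,2) (4,3) (4,4)] -> total=13
Click 2 (1,1) count=1: revealed 1 new [(1,1)] -> total=14
Click 3 (2,1) count=1: revealed 0 new [(none)] -> total=14

Answer: 14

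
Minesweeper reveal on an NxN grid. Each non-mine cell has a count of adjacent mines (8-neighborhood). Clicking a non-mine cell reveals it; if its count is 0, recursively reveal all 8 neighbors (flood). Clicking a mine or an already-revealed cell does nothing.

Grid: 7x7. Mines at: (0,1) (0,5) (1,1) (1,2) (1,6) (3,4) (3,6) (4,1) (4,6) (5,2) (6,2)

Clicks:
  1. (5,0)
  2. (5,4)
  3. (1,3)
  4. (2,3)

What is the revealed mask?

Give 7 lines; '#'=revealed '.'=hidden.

Answer: .......
...#...
...#...
.......
...###.
#..####
...####

Derivation:
Click 1 (5,0) count=1: revealed 1 new [(5,0)] -> total=1
Click 2 (5,4) count=0: revealed 11 new [(4,3) (4,4) (4,5) (5,3) (5,4) (5,5) (5,6) (6,3) (6,4) (6,5) (6,6)] -> total=12
Click 3 (1,3) count=1: revealed 1 new [(1,3)] -> total=13
Click 4 (2,3) count=2: revealed 1 new [(2,3)] -> total=14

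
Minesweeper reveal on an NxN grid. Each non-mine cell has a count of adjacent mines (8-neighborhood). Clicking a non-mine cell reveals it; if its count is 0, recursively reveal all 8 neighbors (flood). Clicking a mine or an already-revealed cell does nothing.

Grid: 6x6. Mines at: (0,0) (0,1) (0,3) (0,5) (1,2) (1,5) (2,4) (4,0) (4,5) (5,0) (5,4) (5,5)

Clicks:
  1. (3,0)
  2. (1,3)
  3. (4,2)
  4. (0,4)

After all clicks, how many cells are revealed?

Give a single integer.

Answer: 15

Derivation:
Click 1 (3,0) count=1: revealed 1 new [(3,0)] -> total=1
Click 2 (1,3) count=3: revealed 1 new [(1,3)] -> total=2
Click 3 (4,2) count=0: revealed 12 new [(2,1) (2,2) (2,3) (3,1) (3,2) (3,3) (4,1) (4,2) (4,3) (5,1) (5,2) (5,3)] -> total=14
Click 4 (0,4) count=3: revealed 1 new [(0,4)] -> total=15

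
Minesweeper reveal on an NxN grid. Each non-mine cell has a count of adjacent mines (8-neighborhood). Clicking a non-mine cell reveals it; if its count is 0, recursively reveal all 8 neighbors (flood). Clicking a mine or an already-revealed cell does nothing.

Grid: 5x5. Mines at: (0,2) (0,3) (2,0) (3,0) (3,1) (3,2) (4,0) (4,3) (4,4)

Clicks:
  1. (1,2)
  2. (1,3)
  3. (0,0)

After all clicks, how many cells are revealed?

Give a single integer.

Click 1 (1,2) count=2: revealed 1 new [(1,2)] -> total=1
Click 2 (1,3) count=2: revealed 1 new [(1,3)] -> total=2
Click 3 (0,0) count=0: revealed 4 new [(0,0) (0,1) (1,0) (1,1)] -> total=6

Answer: 6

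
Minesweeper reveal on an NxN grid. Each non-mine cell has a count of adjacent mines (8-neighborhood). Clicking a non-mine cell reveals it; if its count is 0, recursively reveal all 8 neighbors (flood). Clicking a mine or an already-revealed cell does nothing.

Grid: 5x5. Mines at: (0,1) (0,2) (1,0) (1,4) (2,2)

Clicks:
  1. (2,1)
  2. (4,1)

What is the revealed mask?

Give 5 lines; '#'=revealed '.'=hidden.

Click 1 (2,1) count=2: revealed 1 new [(2,1)] -> total=1
Click 2 (4,1) count=0: revealed 13 new [(2,0) (2,3) (2,4) (3,0) (3,1) (3,2) (3,3) (3,4) (4,0) (4,1) (4,2) (4,3) (4,4)] -> total=14

Answer: .....
.....
##.##
#####
#####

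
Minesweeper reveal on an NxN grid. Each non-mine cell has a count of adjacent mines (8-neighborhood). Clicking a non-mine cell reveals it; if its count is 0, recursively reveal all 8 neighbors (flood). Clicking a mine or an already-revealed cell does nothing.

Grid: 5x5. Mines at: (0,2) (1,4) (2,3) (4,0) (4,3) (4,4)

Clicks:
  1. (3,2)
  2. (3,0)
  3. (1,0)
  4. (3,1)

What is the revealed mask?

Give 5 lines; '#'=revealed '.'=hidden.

Answer: ##...
###..
###..
###..
.....

Derivation:
Click 1 (3,2) count=2: revealed 1 new [(3,2)] -> total=1
Click 2 (3,0) count=1: revealed 1 new [(3,0)] -> total=2
Click 3 (1,0) count=0: revealed 9 new [(0,0) (0,1) (1,0) (1,1) (1,2) (2,0) (2,1) (2,2) (3,1)] -> total=11
Click 4 (3,1) count=1: revealed 0 new [(none)] -> total=11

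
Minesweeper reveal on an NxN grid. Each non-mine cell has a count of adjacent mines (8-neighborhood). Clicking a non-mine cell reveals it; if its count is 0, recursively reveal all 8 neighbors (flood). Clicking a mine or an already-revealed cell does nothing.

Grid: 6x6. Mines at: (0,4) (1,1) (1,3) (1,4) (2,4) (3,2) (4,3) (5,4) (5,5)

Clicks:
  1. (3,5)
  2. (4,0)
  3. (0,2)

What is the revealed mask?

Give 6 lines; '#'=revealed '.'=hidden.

Click 1 (3,5) count=1: revealed 1 new [(3,5)] -> total=1
Click 2 (4,0) count=0: revealed 10 new [(2,0) (2,1) (3,0) (3,1) (4,0) (4,1) (4,2) (5,0) (5,1) (5,2)] -> total=11
Click 3 (0,2) count=2: revealed 1 new [(0,2)] -> total=12

Answer: ..#...
......
##....
##...#
###...
###...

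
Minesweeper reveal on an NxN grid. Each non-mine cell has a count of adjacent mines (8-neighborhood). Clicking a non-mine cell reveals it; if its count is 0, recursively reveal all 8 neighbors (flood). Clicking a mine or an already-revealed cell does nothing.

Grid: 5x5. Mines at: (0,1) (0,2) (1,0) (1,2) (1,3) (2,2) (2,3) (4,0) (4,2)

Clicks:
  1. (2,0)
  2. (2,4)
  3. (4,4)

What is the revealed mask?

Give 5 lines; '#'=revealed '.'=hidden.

Answer: .....
.....
#...#
...##
...##

Derivation:
Click 1 (2,0) count=1: revealed 1 new [(2,0)] -> total=1
Click 2 (2,4) count=2: revealed 1 new [(2,4)] -> total=2
Click 3 (4,4) count=0: revealed 4 new [(3,3) (3,4) (4,3) (4,4)] -> total=6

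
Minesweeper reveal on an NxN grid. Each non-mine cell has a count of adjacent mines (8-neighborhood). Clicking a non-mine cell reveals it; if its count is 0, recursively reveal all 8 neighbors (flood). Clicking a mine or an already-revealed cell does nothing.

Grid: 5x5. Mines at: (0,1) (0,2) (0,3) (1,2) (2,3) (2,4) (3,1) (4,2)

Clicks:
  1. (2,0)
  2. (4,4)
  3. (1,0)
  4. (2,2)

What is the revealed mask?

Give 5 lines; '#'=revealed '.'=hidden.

Answer: .....
#....
#.#..
...##
...##

Derivation:
Click 1 (2,0) count=1: revealed 1 new [(2,0)] -> total=1
Click 2 (4,4) count=0: revealed 4 new [(3,3) (3,4) (4,3) (4,4)] -> total=5
Click 3 (1,0) count=1: revealed 1 new [(1,0)] -> total=6
Click 4 (2,2) count=3: revealed 1 new [(2,2)] -> total=7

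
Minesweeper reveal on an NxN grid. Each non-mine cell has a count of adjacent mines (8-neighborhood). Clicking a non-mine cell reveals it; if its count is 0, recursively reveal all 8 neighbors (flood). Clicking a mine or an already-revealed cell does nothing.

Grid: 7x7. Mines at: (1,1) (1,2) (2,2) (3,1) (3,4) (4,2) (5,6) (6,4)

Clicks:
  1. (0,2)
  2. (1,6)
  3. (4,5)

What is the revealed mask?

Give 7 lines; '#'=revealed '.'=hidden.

Click 1 (0,2) count=2: revealed 1 new [(0,2)] -> total=1
Click 2 (1,6) count=0: revealed 16 new [(0,3) (0,4) (0,5) (0,6) (1,3) (1,4) (1,5) (1,6) (2,3) (2,4) (2,5) (2,6) (3,5) (3,6) (4,5) (4,6)] -> total=17
Click 3 (4,5) count=2: revealed 0 new [(none)] -> total=17

Answer: ..#####
...####
...####
.....##
.....##
.......
.......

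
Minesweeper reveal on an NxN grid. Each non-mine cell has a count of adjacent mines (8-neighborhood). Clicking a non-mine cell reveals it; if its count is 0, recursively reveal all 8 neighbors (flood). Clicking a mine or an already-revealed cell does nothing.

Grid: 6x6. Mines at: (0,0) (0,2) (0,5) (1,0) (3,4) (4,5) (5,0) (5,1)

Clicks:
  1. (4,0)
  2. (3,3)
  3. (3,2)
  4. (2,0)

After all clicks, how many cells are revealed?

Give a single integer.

Answer: 15

Derivation:
Click 1 (4,0) count=2: revealed 1 new [(4,0)] -> total=1
Click 2 (3,3) count=1: revealed 1 new [(3,3)] -> total=2
Click 3 (3,2) count=0: revealed 13 new [(1,1) (1,2) (1,3) (2,0) (2,1) (2,2) (2,3) (3,0) (3,1) (3,2) (4,1) (4,2) (4,3)] -> total=15
Click 4 (2,0) count=1: revealed 0 new [(none)] -> total=15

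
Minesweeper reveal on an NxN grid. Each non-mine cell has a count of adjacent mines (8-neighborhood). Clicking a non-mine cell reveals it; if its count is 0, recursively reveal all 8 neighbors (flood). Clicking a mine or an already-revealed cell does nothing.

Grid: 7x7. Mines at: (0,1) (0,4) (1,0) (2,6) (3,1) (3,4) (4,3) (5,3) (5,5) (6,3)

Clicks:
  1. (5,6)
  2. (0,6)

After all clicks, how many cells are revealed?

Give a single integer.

Answer: 5

Derivation:
Click 1 (5,6) count=1: revealed 1 new [(5,6)] -> total=1
Click 2 (0,6) count=0: revealed 4 new [(0,5) (0,6) (1,5) (1,6)] -> total=5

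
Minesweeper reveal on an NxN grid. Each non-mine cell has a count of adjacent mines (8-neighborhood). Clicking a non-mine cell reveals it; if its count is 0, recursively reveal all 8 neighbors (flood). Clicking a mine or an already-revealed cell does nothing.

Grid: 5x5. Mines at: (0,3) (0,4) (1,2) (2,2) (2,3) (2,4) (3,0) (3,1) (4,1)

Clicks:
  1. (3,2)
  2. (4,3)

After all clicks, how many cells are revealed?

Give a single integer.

Answer: 6

Derivation:
Click 1 (3,2) count=4: revealed 1 new [(3,2)] -> total=1
Click 2 (4,3) count=0: revealed 5 new [(3,3) (3,4) (4,2) (4,3) (4,4)] -> total=6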